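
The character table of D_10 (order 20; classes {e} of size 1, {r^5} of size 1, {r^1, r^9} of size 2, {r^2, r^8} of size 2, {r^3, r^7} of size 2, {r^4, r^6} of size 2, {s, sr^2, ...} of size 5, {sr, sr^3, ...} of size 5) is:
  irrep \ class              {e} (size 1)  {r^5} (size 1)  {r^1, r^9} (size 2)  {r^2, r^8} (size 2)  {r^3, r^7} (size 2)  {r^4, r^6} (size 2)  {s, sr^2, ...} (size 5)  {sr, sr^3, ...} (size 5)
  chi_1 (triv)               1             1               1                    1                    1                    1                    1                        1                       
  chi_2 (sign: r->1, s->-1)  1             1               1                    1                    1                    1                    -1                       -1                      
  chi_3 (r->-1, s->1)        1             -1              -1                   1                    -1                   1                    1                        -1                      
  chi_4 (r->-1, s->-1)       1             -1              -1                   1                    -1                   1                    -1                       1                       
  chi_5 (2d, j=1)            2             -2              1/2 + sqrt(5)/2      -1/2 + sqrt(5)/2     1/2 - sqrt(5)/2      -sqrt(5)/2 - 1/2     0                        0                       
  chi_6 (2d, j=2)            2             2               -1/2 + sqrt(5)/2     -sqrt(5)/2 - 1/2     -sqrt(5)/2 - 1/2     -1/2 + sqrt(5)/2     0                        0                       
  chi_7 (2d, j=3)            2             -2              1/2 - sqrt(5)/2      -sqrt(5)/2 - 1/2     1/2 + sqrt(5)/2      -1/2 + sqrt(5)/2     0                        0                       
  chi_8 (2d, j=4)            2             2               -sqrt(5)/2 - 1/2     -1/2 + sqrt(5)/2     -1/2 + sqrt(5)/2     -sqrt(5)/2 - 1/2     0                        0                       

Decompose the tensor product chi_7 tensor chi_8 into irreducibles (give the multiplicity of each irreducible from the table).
chi_7 tensor chi_8 = chi_5 + chi_7 (all other irreducibles have multiplicity 0).

Derivation: The character of a tensor product is the pointwise product (chi_7 * chi_8)(C) = chi_7(C) * chi_8(C):
  {e}: (2)*(2), {r^5}: (-2)*(2), {r^1, r^9}: (1/2 - sqrt(5)/2)*(-sqrt(5)/2 - 1/2), {r^2, r^8}: (-sqrt(5)/2 - 1/2)*(-1/2 + sqrt(5)/2), {r^3, r^7}: (1/2 + sqrt(5)/2)*(-1/2 + sqrt(5)/2), {r^4, r^6}: (-1/2 + sqrt(5)/2)*(-sqrt(5)/2 - 1/2), {s, sr^2, ...}: (0)*(0), {sr, sr^3, ...}: (0)*(0)
so (chi_7 * chi_8) takes values
  {e} -> 4, {r^5} -> -4, {r^1, r^9} -> 1, {r^2, r^8} -> -1, {r^3, r^7} -> 1, {r^4, r^6} -> -1, {s, sr^2, ...} -> 0, {sr, sr^3, ...} -> 0.
Now take the inner product of this character with each irreducible chi from the table, <chi_7*chi_8, chi> = (1/20) sum_C |C| (chi_7*chi_8)(C) conj(chi(C)):
  <chi_7*chi_8, chi_1> = (1/20)[1*(4)*conj(1) + 1*(-4)*conj(1) + 2*(1)*conj(1) + 2*(-1)*conj(1) + 2*(1)*conj(1) + 2*(-1)*conj(1) + 5*(0)*conj(1) + 5*(0)*conj(1)]
      = (1/20)[(4) + (-4) + (2) + (-2) + (2) + (-2) + (0) + (0)] = 0/20 = 0
  <chi_7*chi_8, chi_2> = (1/20)[1*(4)*conj(1) + 1*(-4)*conj(1) + 2*(1)*conj(1) + 2*(-1)*conj(1) + 2*(1)*conj(1) + 2*(-1)*conj(1) + 5*(0)*conj(-1) + 5*(0)*conj(-1)]
      = (1/20)[(4) + (-4) + (2) + (-2) + (2) + (-2) + (0) + (0)] = 0/20 = 0
  <chi_7*chi_8, chi_3> = (1/20)[1*(4)*conj(1) + 1*(-4)*conj(-1) + 2*(1)*conj(-1) + 2*(-1)*conj(1) + 2*(1)*conj(-1) + 2*(-1)*conj(1) + 5*(0)*conj(1) + 5*(0)*conj(-1)]
      = (1/20)[(4) + (4) + (-2) + (-2) + (-2) + (-2) + (0) + (0)] = 0/20 = 0
  <chi_7*chi_8, chi_4> = (1/20)[1*(4)*conj(1) + 1*(-4)*conj(-1) + 2*(1)*conj(-1) + 2*(-1)*conj(1) + 2*(1)*conj(-1) + 2*(-1)*conj(1) + 5*(0)*conj(-1) + 5*(0)*conj(1)]
      = (1/20)[(4) + (4) + (-2) + (-2) + (-2) + (-2) + (0) + (0)] = 0/20 = 0
  <chi_7*chi_8, chi_5> = (1/20)[1*(4)*conj(2) + 1*(-4)*conj(-2) + 2*(1)*conj(1/2 + sqrt(5)/2) + 2*(-1)*conj(-1/2 + sqrt(5)/2) + 2*(1)*conj(1/2 - sqrt(5)/2) + 2*(-1)*conj(-sqrt(5)/2 - 1/2) + 5*(0)*conj(0) + 5*(0)*conj(0)]
      = (1/20)[(8) + (8) + (1 + sqrt(5)) + (1 - sqrt(5)) + (1 - sqrt(5)) + (1 + sqrt(5)) + (0) + (0)] = 20/20 = 1
  <chi_7*chi_8, chi_6> = (1/20)[1*(4)*conj(2) + 1*(-4)*conj(2) + 2*(1)*conj(-1/2 + sqrt(5)/2) + 2*(-1)*conj(-sqrt(5)/2 - 1/2) + 2*(1)*conj(-sqrt(5)/2 - 1/2) + 2*(-1)*conj(-1/2 + sqrt(5)/2) + 5*(0)*conj(0) + 5*(0)*conj(0)]
      = (1/20)[(8) + (-8) + (-1 + sqrt(5)) + (1 + sqrt(5)) + (-sqrt(5) - 1) + (1 - sqrt(5)) + (0) + (0)] = 0/20 = 0
  <chi_7*chi_8, chi_7> = (1/20)[1*(4)*conj(2) + 1*(-4)*conj(-2) + 2*(1)*conj(1/2 - sqrt(5)/2) + 2*(-1)*conj(-sqrt(5)/2 - 1/2) + 2*(1)*conj(1/2 + sqrt(5)/2) + 2*(-1)*conj(-1/2 + sqrt(5)/2) + 5*(0)*conj(0) + 5*(0)*conj(0)]
      = (1/20)[(8) + (8) + (1 - sqrt(5)) + (1 + sqrt(5)) + (1 + sqrt(5)) + (1 - sqrt(5)) + (0) + (0)] = 20/20 = 1
  <chi_7*chi_8, chi_8> = (1/20)[1*(4)*conj(2) + 1*(-4)*conj(2) + 2*(1)*conj(-sqrt(5)/2 - 1/2) + 2*(-1)*conj(-1/2 + sqrt(5)/2) + 2*(1)*conj(-1/2 + sqrt(5)/2) + 2*(-1)*conj(-sqrt(5)/2 - 1/2) + 5*(0)*conj(0) + 5*(0)*conj(0)]
      = (1/20)[(8) + (-8) + (-sqrt(5) - 1) + (1 - sqrt(5)) + (-1 + sqrt(5)) + (1 + sqrt(5)) + (0) + (0)] = 0/20 = 0
Hence the multiplicities are chi_5: 1, chi_7: 1. Dimension check: dim(chi_7)*dim(chi_8) = 2*2 = 4 and sum (mult * dim) = 1*2 + 1*2 = 4.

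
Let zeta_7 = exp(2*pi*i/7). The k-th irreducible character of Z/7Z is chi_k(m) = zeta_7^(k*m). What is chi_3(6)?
chi_3(6) = zeta_7^18 = exp(-6*I*pi/7)

Solution. chi_3(6) = zeta_7^(3*6) = zeta_7^18. Since zeta_7^7 = 1, this equals zeta_7^4 = exp(2*pi*i*4/7) = exp(-6*I*pi/7).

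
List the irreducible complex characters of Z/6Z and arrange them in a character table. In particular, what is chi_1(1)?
Character table of Z/6Z (irreps indexed chi_0,...,chi_5 with chi_k(m) = zeta_6^(k*m), zeta_6 = exp(2*pi*i/6)):
  irrep \ class  {0} (size 1)  {1} (size 1)    {2} (size 1)    {3} (size 1)  {4} (size 1)    {5} (size 1)  
  chi_0          1             1               1               1             1               1             
  chi_1          1             exp(I*pi/3)     exp(2*I*pi/3)   -1            exp(-2*I*pi/3)  exp(-I*pi/3)  
  chi_2          1             exp(2*I*pi/3)   exp(-2*I*pi/3)  1             exp(2*I*pi/3)   exp(-2*I*pi/3)
  chi_3          1             -1              1               -1            1               -1            
  chi_4          1             exp(-2*I*pi/3)  exp(2*I*pi/3)   1             exp(-2*I*pi/3)  exp(2*I*pi/3) 
  chi_5          1             exp(-I*pi/3)    exp(-2*I*pi/3)  -1            exp(2*I*pi/3)   exp(I*pi/3)   

Spot check: chi_1(1) = zeta_6^(1*1) = zeta_6^1 = exp(I*pi/3).

Explanation: Z/6Z is abelian, so all 6 irreducible complex representations are 1-dimensional. They are given by chi_k(m) = zeta_6^(k*m) for k = 0,...,5. Row orthogonality: sum_m chi_k(m) conj(chi_l(m)) = 6 * [k = l].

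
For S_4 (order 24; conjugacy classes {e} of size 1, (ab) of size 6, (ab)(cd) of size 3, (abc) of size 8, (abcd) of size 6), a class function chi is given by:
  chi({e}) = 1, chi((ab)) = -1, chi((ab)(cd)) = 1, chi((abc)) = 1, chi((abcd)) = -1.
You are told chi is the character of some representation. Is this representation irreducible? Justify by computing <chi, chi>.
Irreducible: <chi, chi> = 1.

Reasoning: <chi, chi> = (1/|G|) sum_C |C| * |chi(C)|^2 = (1/24)[1*|1|^2 + 6*|-1|^2 + 3*|1|^2 + 8*|1|^2 + 6*|-1|^2]
  = (1/24)[(1) + (6) + (3) + (8) + (6)] = 24/24 = 1.
A character is irreducible iff <chi, chi> = 1, so this representation is irreducible.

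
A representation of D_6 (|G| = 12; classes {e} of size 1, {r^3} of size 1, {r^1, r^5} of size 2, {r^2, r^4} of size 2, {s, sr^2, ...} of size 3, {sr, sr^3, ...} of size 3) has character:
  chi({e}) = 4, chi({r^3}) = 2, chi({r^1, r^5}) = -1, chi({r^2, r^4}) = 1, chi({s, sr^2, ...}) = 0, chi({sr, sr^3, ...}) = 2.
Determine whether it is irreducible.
Not irreducible (reducible): <chi, chi> = 3 > 1.

Argument: <chi, chi> = (1/|G|) sum_C |C| * |chi(C)|^2 = (1/12)[1*|4|^2 + 1*|2|^2 + 2*|-1|^2 + 2*|1|^2 + 3*|0|^2 + 3*|2|^2]
  = (1/12)[(16) + (4) + (2) + (2) + (0) + (12)] = 36/12 = 3.
A character is irreducible iff <chi, chi> = 1, so this representation is reducible.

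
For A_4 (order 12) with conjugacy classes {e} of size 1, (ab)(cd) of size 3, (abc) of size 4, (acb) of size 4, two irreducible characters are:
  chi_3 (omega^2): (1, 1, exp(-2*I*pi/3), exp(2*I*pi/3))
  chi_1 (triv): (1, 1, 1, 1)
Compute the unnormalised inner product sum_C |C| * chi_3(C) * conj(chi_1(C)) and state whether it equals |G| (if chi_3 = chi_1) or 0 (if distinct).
Sum = 0; so <chi_3, chi_1> = 0 (distinct irreducibles are orthogonal).

Reasoning: Compute term by term over conjugacy classes (|C| * chi_3(C) * conj(chi_1(C))):
  1*(1)*conj(1) + 3*(1)*conj(1) + 4*(exp(-2*I*pi/3))*conj(1) + 4*(exp(2*I*pi/3))*conj(1)
  = (1) + (3) + (4*exp(-2*I*pi/3)) + (4*exp(2*I*pi/3))
  = 0.
(Exp terms are combined using exp(i*s)*conj(exp(i*t)) = exp(i*(s-t)), and sums of them are collapsed using the identity that for every m > 1 the m distinct m-th roots of unity sum to 0, e.g. 1 + exp(2*I*pi/3) + exp(-2*I*pi/3) = 0.)
Dividing by |G| = 12 gives 0/12 = 0, matching the row-orthogonality relation <chi_3, chi_1> = [chi_3 = chi_1].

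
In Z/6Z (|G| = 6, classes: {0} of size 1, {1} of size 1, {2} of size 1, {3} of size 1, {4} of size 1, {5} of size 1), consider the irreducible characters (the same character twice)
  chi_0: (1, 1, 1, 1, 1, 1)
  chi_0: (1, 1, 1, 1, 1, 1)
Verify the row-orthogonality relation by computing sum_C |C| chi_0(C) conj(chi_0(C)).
Sum = 6 = |G| = 6; so <chi_0, chi_0> = 1 (norm-1 confirms irreducibility).

Argument: Compute term by term over conjugacy classes (|C| * chi_0(C) * conj(chi_0(C))):
  1*(1)*conj(1) + 1*(1)*conj(1) + 1*(1)*conj(1) + 1*(1)*conj(1) + 1*(1)*conj(1) + 1*(1)*conj(1)
  = (1) + (1) + (1) + (1) + (1) + (1)
  = 6.
(Exp terms are combined using exp(i*s)*conj(exp(i*t)) = exp(i*(s-t)), and sums of them are collapsed using the identity that for every m > 1 the m distinct m-th roots of unity sum to 0, e.g. 1 + exp(2*I*pi/3) + exp(-2*I*pi/3) = 0.)
Dividing by |G| = 6 gives 6/6 = 1, matching the row-orthogonality relation <chi_0, chi_0> = [chi_0 = chi_0].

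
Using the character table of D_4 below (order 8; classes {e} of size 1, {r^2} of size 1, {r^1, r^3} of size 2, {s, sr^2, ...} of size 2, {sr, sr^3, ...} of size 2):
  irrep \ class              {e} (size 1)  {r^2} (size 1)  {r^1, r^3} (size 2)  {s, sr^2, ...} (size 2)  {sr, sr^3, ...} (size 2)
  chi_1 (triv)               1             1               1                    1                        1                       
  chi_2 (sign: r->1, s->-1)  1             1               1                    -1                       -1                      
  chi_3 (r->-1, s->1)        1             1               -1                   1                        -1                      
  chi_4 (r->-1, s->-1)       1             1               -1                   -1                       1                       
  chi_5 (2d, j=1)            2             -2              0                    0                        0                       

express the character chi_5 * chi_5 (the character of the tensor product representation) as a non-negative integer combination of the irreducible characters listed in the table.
chi_5 tensor chi_5 = chi_1 + chi_2 + chi_3 + chi_4 (all other irreducibles have multiplicity 0).

Explanation: The character of a tensor product is the pointwise product (chi_5 * chi_5)(C) = chi_5(C) * chi_5(C):
  {e}: (2)*(2), {r^2}: (-2)*(-2), {r^1, r^3}: (0)*(0), {s, sr^2, ...}: (0)*(0), {sr, sr^3, ...}: (0)*(0)
so (chi_5 * chi_5) takes values
  {e} -> 4, {r^2} -> 4, {r^1, r^3} -> 0, {s, sr^2, ...} -> 0, {sr, sr^3, ...} -> 0.
Now take the inner product of this character with each irreducible chi from the table, <chi_5*chi_5, chi> = (1/8) sum_C |C| (chi_5*chi_5)(C) conj(chi(C)):
  <chi_5*chi_5, chi_1> = (1/8)[1*(4)*conj(1) + 1*(4)*conj(1) + 2*(0)*conj(1) + 2*(0)*conj(1) + 2*(0)*conj(1)]
      = (1/8)[(4) + (4) + (0) + (0) + (0)] = 8/8 = 1
  <chi_5*chi_5, chi_2> = (1/8)[1*(4)*conj(1) + 1*(4)*conj(1) + 2*(0)*conj(1) + 2*(0)*conj(-1) + 2*(0)*conj(-1)]
      = (1/8)[(4) + (4) + (0) + (0) + (0)] = 8/8 = 1
  <chi_5*chi_5, chi_3> = (1/8)[1*(4)*conj(1) + 1*(4)*conj(1) + 2*(0)*conj(-1) + 2*(0)*conj(1) + 2*(0)*conj(-1)]
      = (1/8)[(4) + (4) + (0) + (0) + (0)] = 8/8 = 1
  <chi_5*chi_5, chi_4> = (1/8)[1*(4)*conj(1) + 1*(4)*conj(1) + 2*(0)*conj(-1) + 2*(0)*conj(-1) + 2*(0)*conj(1)]
      = (1/8)[(4) + (4) + (0) + (0) + (0)] = 8/8 = 1
  <chi_5*chi_5, chi_5> = (1/8)[1*(4)*conj(2) + 1*(4)*conj(-2) + 2*(0)*conj(0) + 2*(0)*conj(0) + 2*(0)*conj(0)]
      = (1/8)[(8) + (-8) + (0) + (0) + (0)] = 0/8 = 0
Hence the multiplicities are chi_1: 1, chi_2: 1, chi_3: 1, chi_4: 1. Dimension check: dim(chi_5)*dim(chi_5) = 2*2 = 4 and sum (mult * dim) = 1*1 + 1*1 + 1*1 + 1*1 = 4.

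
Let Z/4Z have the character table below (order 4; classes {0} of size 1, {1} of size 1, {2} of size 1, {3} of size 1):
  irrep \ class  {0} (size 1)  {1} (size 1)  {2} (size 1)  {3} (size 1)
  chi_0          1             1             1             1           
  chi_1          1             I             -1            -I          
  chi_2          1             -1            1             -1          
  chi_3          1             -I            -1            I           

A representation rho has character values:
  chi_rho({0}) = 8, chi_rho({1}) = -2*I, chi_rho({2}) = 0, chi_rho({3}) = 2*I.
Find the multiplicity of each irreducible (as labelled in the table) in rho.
Multiplicities: chi_0: 2, chi_1: 1, chi_2: 2, chi_3: 3.

Explanation: Use <chi_rho, chi> = (1/|G|) sum_C |C| * chi_rho(C) * conj(chi(C)) with |G| = 4 for each irreducible chi in the table:
  <chi_rho, chi_0> = (1/4)[1*(8)*conj(1) + 1*(-2*I)*conj(1) + 1*(0)*conj(1) + 1*(2*I)*conj(1)]
      = (1/4)[(8) + (-2*I) + (0) + (2*I)] = 8/4 = 2
  <chi_rho, chi_1> = (1/4)[1*(8)*conj(1) + 1*(-2*I)*conj(I) + 1*(0)*conj(-1) + 1*(2*I)*conj(-I)]
      = (1/4)[(8) + (-2) + (0) + (-2)] = 4/4 = 1
  <chi_rho, chi_2> = (1/4)[1*(8)*conj(1) + 1*(-2*I)*conj(-1) + 1*(0)*conj(1) + 1*(2*I)*conj(-1)]
      = (1/4)[(8) + (2*I) + (0) + (-2*I)] = 8/4 = 2
  <chi_rho, chi_3> = (1/4)[1*(8)*conj(1) + 1*(-2*I)*conj(-I) + 1*(0)*conj(-1) + 1*(2*I)*conj(I)]
      = (1/4)[(8) + (2) + (0) + (2)] = 12/4 = 3
(Exp terms are combined using exp(i*s)*conj(exp(i*t)) = exp(i*(s-t)), and sums of them are collapsed using the identity that for every m > 1 the m distinct m-th roots of unity sum to 0, e.g. 1 + exp(2*I*pi/3) + exp(-2*I*pi/3) = 0.)
Dimension check: dim(rho) = sum (mult * dim) = 2*1 + 1*1 + 2*1 + 3*1 = 8 = chi_rho(e) = 8.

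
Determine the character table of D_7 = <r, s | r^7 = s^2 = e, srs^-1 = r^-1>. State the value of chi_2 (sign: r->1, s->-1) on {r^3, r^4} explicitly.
Conjugacy classes: {e} of size 1, {r^1, r^6} of size 2, {r^2, r^5} of size 2, {r^3, r^4} of size 2, {s, sr, ..., sr^6} of size 7.
Character table:
  irrep \ class              {e} (size 1)  {r^1, r^6} (size 2)  {r^2, r^5} (size 2)  {r^3, r^4} (size 2)  {s, sr, ..., sr^6} (size 7)
  chi_1 (triv)               1             1                    1                    1                    1                          
  chi_2 (sign: r->1, s->-1)  1             1                    1                    1                    -1                         
  chi_3 (2d, j=1)            2             2*cos(2*pi/7)        -2*cos(3*pi/7)       -2*cos(pi/7)         0                          
  chi_4 (2d, j=2)            2             -2*cos(3*pi/7)       -2*cos(pi/7)         2*cos(2*pi/7)        0                          
  chi_5 (2d, j=3)            2             -2*cos(pi/7)         2*cos(2*pi/7)        -2*cos(3*pi/7)       0                          

Spot check: chi_2 (sign: r->1, s->-1) on {r^3, r^4} = 1.

Justification: D_7 has order 2*7 = 14 with 5 conjugacy classes, hence 5 irreducibles. Sum of squared dims 1 + 1 + 4 + 4 + 4 = 14 = |G|. Linear characters come from the abelianisation; the 2-dimensional irreps have character r^k -> 2*cos(2*pi*j*k/7), reflections -> 0.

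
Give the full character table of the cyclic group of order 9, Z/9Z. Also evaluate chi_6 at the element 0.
Character table of Z/9Z (irreps indexed chi_0,...,chi_8 with chi_k(m) = zeta_9^(k*m), zeta_9 = exp(2*pi*i/9)):
  irrep \ class  {0} (size 1)  {1} (size 1)    {2} (size 1)    {3} (size 1)    {4} (size 1)    {5} (size 1)    {6} (size 1)    {7} (size 1)    {8} (size 1)  
  chi_0          1             1               1               1               1               1               1               1               1             
  chi_1          1             exp(2*I*pi/9)   exp(4*I*pi/9)   exp(2*I*pi/3)   exp(8*I*pi/9)   exp(-8*I*pi/9)  exp(-2*I*pi/3)  exp(-4*I*pi/9)  exp(-2*I*pi/9)
  chi_2          1             exp(4*I*pi/9)   exp(8*I*pi/9)   exp(-2*I*pi/3)  exp(-2*I*pi/9)  exp(2*I*pi/9)   exp(2*I*pi/3)   exp(-8*I*pi/9)  exp(-4*I*pi/9)
  chi_3          1             exp(2*I*pi/3)   exp(-2*I*pi/3)  1               exp(2*I*pi/3)   exp(-2*I*pi/3)  1               exp(2*I*pi/3)   exp(-2*I*pi/3)
  chi_4          1             exp(8*I*pi/9)   exp(-2*I*pi/9)  exp(2*I*pi/3)   exp(-4*I*pi/9)  exp(4*I*pi/9)   exp(-2*I*pi/3)  exp(2*I*pi/9)   exp(-8*I*pi/9)
  chi_5          1             exp(-8*I*pi/9)  exp(2*I*pi/9)   exp(-2*I*pi/3)  exp(4*I*pi/9)   exp(-4*I*pi/9)  exp(2*I*pi/3)   exp(-2*I*pi/9)  exp(8*I*pi/9) 
  chi_6          1             exp(-2*I*pi/3)  exp(2*I*pi/3)   1               exp(-2*I*pi/3)  exp(2*I*pi/3)   1               exp(-2*I*pi/3)  exp(2*I*pi/3) 
  chi_7          1             exp(-4*I*pi/9)  exp(-8*I*pi/9)  exp(2*I*pi/3)   exp(2*I*pi/9)   exp(-2*I*pi/9)  exp(-2*I*pi/3)  exp(8*I*pi/9)   exp(4*I*pi/9) 
  chi_8          1             exp(-2*I*pi/9)  exp(-4*I*pi/9)  exp(-2*I*pi/3)  exp(-8*I*pi/9)  exp(8*I*pi/9)   exp(2*I*pi/3)   exp(4*I*pi/9)   exp(2*I*pi/9) 

Spot check: chi_6(0) = zeta_9^(6*0) = zeta_9^0 = 1.

Justification: Z/9Z is abelian, so all 9 irreducible complex representations are 1-dimensional. They are given by chi_k(m) = zeta_9^(k*m) for k = 0,...,8. Row orthogonality: sum_m chi_k(m) conj(chi_l(m)) = 9 * [k = l].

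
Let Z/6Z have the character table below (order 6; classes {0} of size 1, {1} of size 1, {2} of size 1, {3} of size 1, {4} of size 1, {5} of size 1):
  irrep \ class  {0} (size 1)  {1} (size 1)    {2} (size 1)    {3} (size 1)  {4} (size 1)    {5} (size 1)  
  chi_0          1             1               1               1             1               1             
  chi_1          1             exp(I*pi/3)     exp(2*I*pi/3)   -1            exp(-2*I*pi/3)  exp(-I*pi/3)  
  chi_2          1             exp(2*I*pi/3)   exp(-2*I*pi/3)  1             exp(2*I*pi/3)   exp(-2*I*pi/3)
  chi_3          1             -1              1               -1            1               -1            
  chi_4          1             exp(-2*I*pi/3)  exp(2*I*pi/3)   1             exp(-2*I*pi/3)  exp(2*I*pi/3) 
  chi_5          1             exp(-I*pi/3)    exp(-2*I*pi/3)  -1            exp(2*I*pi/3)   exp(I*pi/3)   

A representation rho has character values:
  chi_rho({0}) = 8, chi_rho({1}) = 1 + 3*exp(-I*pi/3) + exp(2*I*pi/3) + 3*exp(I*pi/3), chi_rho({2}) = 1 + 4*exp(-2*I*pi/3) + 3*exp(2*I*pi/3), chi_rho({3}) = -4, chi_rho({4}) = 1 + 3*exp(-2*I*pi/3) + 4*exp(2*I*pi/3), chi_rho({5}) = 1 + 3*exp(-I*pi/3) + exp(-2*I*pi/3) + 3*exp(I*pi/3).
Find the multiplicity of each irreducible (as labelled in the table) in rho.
Multiplicities: chi_0: 1, chi_1: 3, chi_2: 1, chi_3: 0, chi_4: 0, chi_5: 3.

Argument: Use <chi_rho, chi> = (1/|G|) sum_C |C| * chi_rho(C) * conj(chi(C)) with |G| = 6 for each irreducible chi in the table:
  <chi_rho, chi_0> = (1/6)[1*(8)*conj(1) + 1*(1 + 3*exp(-I*pi/3) + exp(2*I*pi/3) + 3*exp(I*pi/3))*conj(1) + 1*(1 + 4*exp(-2*I*pi/3) + 3*exp(2*I*pi/3))*conj(1) + 1*(-4)*conj(1) + 1*(1 + 3*exp(-2*I*pi/3) + 4*exp(2*I*pi/3))*conj(1) + 1*(1 + 3*exp(-I*pi/3) + exp(-2*I*pi/3) + 3*exp(I*pi/3))*conj(1)]
      = (1/6)[(8) + (1 + 3*exp(-I*pi/3) + exp(2*I*pi/3) + 3*exp(I*pi/3)) + (1 + 4*exp(-2*I*pi/3) + 3*exp(2*I*pi/3)) + (-4) + (1 + 3*exp(-2*I*pi/3) + 4*exp(2*I*pi/3)) + (1 + 3*exp(-I*pi/3) + exp(-2*I*pi/3) + 3*exp(I*pi/3))] = 6/6 = 1
  <chi_rho, chi_1> = (1/6)[1*(8)*conj(1) + 1*(1 + 3*exp(-I*pi/3) + exp(2*I*pi/3) + 3*exp(I*pi/3))*conj(exp(I*pi/3)) + 1*(1 + 4*exp(-2*I*pi/3) + 3*exp(2*I*pi/3))*conj(exp(2*I*pi/3)) + 1*(-4)*conj(-1) + 1*(1 + 3*exp(-2*I*pi/3) + 4*exp(2*I*pi/3))*conj(exp(-2*I*pi/3)) + 1*(1 + 3*exp(-I*pi/3) + exp(-2*I*pi/3) + 3*exp(I*pi/3))*conj(exp(-I*pi/3))]
      = (1/6)[(8) + (3 + 3*exp(-2*I*pi/3) + exp(-I*pi/3) + exp(I*pi/3)) + (3 + exp(-2*I*pi/3) + 4*exp(2*I*pi/3)) + (4) + (3 + 4*exp(-2*I*pi/3) + exp(2*I*pi/3)) + (3 + exp(-I*pi/3) + exp(I*pi/3) + 3*exp(2*I*pi/3))] = 18/6 = 3
  <chi_rho, chi_2> = (1/6)[1*(8)*conj(1) + 1*(1 + 3*exp(-I*pi/3) + exp(2*I*pi/3) + 3*exp(I*pi/3))*conj(exp(2*I*pi/3)) + 1*(1 + 4*exp(-2*I*pi/3) + 3*exp(2*I*pi/3))*conj(exp(-2*I*pi/3)) + 1*(-4)*conj(1) + 1*(1 + 3*exp(-2*I*pi/3) + 4*exp(2*I*pi/3))*conj(exp(2*I*pi/3)) + 1*(1 + 3*exp(-I*pi/3) + exp(-2*I*pi/3) + 3*exp(I*pi/3))*conj(exp(-2*I*pi/3))]
      = (1/6)[(8) + (-2 + 3*exp(-I*pi/3) + exp(-2*I*pi/3)) + (4 + 3*exp(-2*I*pi/3) + exp(2*I*pi/3)) + (-4) + (4 + exp(-2*I*pi/3) + 3*exp(2*I*pi/3)) + (-2 + exp(2*I*pi/3) + 3*exp(I*pi/3))] = 6/6 = 1
  <chi_rho, chi_3> = (1/6)[1*(8)*conj(1) + 1*(1 + 3*exp(-I*pi/3) + exp(2*I*pi/3) + 3*exp(I*pi/3))*conj(-1) + 1*(1 + 4*exp(-2*I*pi/3) + 3*exp(2*I*pi/3))*conj(1) + 1*(-4)*conj(-1) + 1*(1 + 3*exp(-2*I*pi/3) + 4*exp(2*I*pi/3))*conj(1) + 1*(1 + 3*exp(-I*pi/3) + exp(-2*I*pi/3) + 3*exp(I*pi/3))*conj(-1)]
      = (1/6)[(8) + (-1 - 3*exp(I*pi/3) - exp(2*I*pi/3) - 3*exp(-I*pi/3)) + (1 + 4*exp(-2*I*pi/3) + 3*exp(2*I*pi/3)) + (4) + (1 + 3*exp(-2*I*pi/3) + 4*exp(2*I*pi/3)) + (-1 - 3*exp(I*pi/3) - exp(-2*I*pi/3) - 3*exp(-I*pi/3))] = 0/6 = 0
  <chi_rho, chi_4> = (1/6)[1*(8)*conj(1) + 1*(1 + 3*exp(-I*pi/3) + exp(2*I*pi/3) + 3*exp(I*pi/3))*conj(exp(-2*I*pi/3)) + 1*(1 + 4*exp(-2*I*pi/3) + 3*exp(2*I*pi/3))*conj(exp(2*I*pi/3)) + 1*(-4)*conj(1) + 1*(1 + 3*exp(-2*I*pi/3) + 4*exp(2*I*pi/3))*conj(exp(-2*I*pi/3)) + 1*(1 + 3*exp(-I*pi/3) + exp(-2*I*pi/3) + 3*exp(I*pi/3))*conj(exp(2*I*pi/3))]
      = (1/6)[(8) + (-3 + exp(-2*I*pi/3) + exp(2*I*pi/3) + 3*exp(I*pi/3)) + (3 + exp(-2*I*pi/3) + 4*exp(2*I*pi/3)) + (-4) + (3 + 4*exp(-2*I*pi/3) + exp(2*I*pi/3)) + (-3 + 3*exp(-I*pi/3) + exp(-2*I*pi/3) + exp(2*I*pi/3))] = 0/6 = 0
  <chi_rho, chi_5> = (1/6)[1*(8)*conj(1) + 1*(1 + 3*exp(-I*pi/3) + exp(2*I*pi/3) + 3*exp(I*pi/3))*conj(exp(-I*pi/3)) + 1*(1 + 4*exp(-2*I*pi/3) + 3*exp(2*I*pi/3))*conj(exp(-2*I*pi/3)) + 1*(-4)*conj(-1) + 1*(1 + 3*exp(-2*I*pi/3) + 4*exp(2*I*pi/3))*conj(exp(2*I*pi/3)) + 1*(1 + 3*exp(-I*pi/3) + exp(-2*I*pi/3) + 3*exp(I*pi/3))*conj(exp(I*pi/3))]
      = (1/6)[(8) + (2 + exp(I*pi/3) + 3*exp(2*I*pi/3)) + (4 + 3*exp(-2*I*pi/3) + exp(2*I*pi/3)) + (4) + (4 + exp(-2*I*pi/3) + 3*exp(2*I*pi/3)) + (2 + 3*exp(-2*I*pi/3) + exp(-I*pi/3))] = 18/6 = 3
(Exp terms are combined using exp(i*s)*conj(exp(i*t)) = exp(i*(s-t)), and sums of them are collapsed using the identity that for every m > 1 the m distinct m-th roots of unity sum to 0, e.g. 1 + exp(2*I*pi/3) + exp(-2*I*pi/3) = 0.)
Dimension check: dim(rho) = sum (mult * dim) = 1*1 + 3*1 + 1*1 + 0*1 + 0*1 + 3*1 = 8 = chi_rho(e) = 8.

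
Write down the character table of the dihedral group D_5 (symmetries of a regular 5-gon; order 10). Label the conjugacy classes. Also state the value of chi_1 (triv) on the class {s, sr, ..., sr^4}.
Conjugacy classes: {e} of size 1, {r^1, r^4} of size 2, {r^2, r^3} of size 2, {s, sr, ..., sr^4} of size 5.
Character table:
  irrep \ class              {e} (size 1)  {r^1, r^4} (size 2)  {r^2, r^3} (size 2)  {s, sr, ..., sr^4} (size 5)
  chi_1 (triv)               1             1                    1                    1                          
  chi_2 (sign: r->1, s->-1)  1             1                    1                    -1                         
  chi_3 (2d, j=1)            2             -1/2 + sqrt(5)/2     -sqrt(5)/2 - 1/2     0                          
  chi_4 (2d, j=2)            2             -sqrt(5)/2 - 1/2     -1/2 + sqrt(5)/2     0                          

Spot check: chi_1 (triv) on {s, sr, ..., sr^4} = 1.

Explanation: D_5 has order 2*5 = 10 with 4 conjugacy classes, hence 4 irreducibles. Sum of squared dims 1 + 1 + 4 + 4 = 10 = |G|. Linear characters come from the abelianisation; the 2-dimensional irreps have character r^k -> 2*cos(2*pi*j*k/5), reflections -> 0.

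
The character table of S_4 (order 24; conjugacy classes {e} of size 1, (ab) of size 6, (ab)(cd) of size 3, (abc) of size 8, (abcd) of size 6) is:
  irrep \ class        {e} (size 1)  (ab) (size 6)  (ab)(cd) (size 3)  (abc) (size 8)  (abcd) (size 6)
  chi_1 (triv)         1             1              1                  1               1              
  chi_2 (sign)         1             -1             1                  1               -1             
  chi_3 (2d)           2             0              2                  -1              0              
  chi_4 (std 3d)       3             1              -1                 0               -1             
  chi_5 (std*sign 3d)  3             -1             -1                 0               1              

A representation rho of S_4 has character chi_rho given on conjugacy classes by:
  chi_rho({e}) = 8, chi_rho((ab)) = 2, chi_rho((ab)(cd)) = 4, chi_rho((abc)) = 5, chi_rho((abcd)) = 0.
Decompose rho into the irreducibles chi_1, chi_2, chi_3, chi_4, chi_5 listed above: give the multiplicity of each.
Multiplicities: chi_1: 3, chi_2: 2, chi_3: 0, chi_4: 1, chi_5: 0.

Derivation: Use <chi_rho, chi> = (1/|G|) sum_C |C| * chi_rho(C) * conj(chi(C)) with |G| = 24 for each irreducible chi in the table:
  <chi_rho, chi_1> = (1/24)[1*(8)*conj(1) + 6*(2)*conj(1) + 3*(4)*conj(1) + 8*(5)*conj(1) + 6*(0)*conj(1)]
      = (1/24)[(8) + (12) + (12) + (40) + (0)] = 72/24 = 3
  <chi_rho, chi_2> = (1/24)[1*(8)*conj(1) + 6*(2)*conj(-1) + 3*(4)*conj(1) + 8*(5)*conj(1) + 6*(0)*conj(-1)]
      = (1/24)[(8) + (-12) + (12) + (40) + (0)] = 48/24 = 2
  <chi_rho, chi_3> = (1/24)[1*(8)*conj(2) + 6*(2)*conj(0) + 3*(4)*conj(2) + 8*(5)*conj(-1) + 6*(0)*conj(0)]
      = (1/24)[(16) + (0) + (24) + (-40) + (0)] = 0/24 = 0
  <chi_rho, chi_4> = (1/24)[1*(8)*conj(3) + 6*(2)*conj(1) + 3*(4)*conj(-1) + 8*(5)*conj(0) + 6*(0)*conj(-1)]
      = (1/24)[(24) + (12) + (-12) + (0) + (0)] = 24/24 = 1
  <chi_rho, chi_5> = (1/24)[1*(8)*conj(3) + 6*(2)*conj(-1) + 3*(4)*conj(-1) + 8*(5)*conj(0) + 6*(0)*conj(1)]
      = (1/24)[(24) + (-12) + (-12) + (0) + (0)] = 0/24 = 0
Dimension check: dim(rho) = sum (mult * dim) = 3*1 + 2*1 + 0*2 + 1*3 + 0*3 = 8 = chi_rho(e) = 8.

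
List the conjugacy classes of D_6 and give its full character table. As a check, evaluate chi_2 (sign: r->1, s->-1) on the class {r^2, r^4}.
Conjugacy classes: {e} of size 1, {r^3} of size 1, {r^1, r^5} of size 2, {r^2, r^4} of size 2, {s, sr^2, ...} of size 3, {sr, sr^3, ...} of size 3.
Character table:
  irrep \ class              {e} (size 1)  {r^3} (size 1)  {r^1, r^5} (size 2)  {r^2, r^4} (size 2)  {s, sr^2, ...} (size 3)  {sr, sr^3, ...} (size 3)
  chi_1 (triv)               1             1               1                    1                    1                        1                       
  chi_2 (sign: r->1, s->-1)  1             1               1                    1                    -1                       -1                      
  chi_3 (r->-1, s->1)        1             -1              -1                   1                    1                        -1                      
  chi_4 (r->-1, s->-1)       1             -1              -1                   1                    -1                       1                       
  chi_5 (2d, j=1)            2             -2              1                    -1                   0                        0                       
  chi_6 (2d, j=2)            2             2               -1                   -1                   0                        0                       

Spot check: chi_2 (sign: r->1, s->-1) on {r^2, r^4} = 1.

Derivation: D_6 has order 2*6 = 12 with 6 conjugacy classes, hence 6 irreducibles. Sum of squared dims 1 + 1 + 1 + 1 + 4 + 4 = 12 = |G|. Linear characters come from the abelianisation; the 2-dimensional irreps have character r^k -> 2*cos(2*pi*j*k/6), reflections -> 0.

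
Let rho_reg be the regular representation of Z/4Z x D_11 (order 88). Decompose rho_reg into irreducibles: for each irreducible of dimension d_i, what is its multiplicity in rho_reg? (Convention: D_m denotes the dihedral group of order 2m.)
Each irreducible V_i of dimension d_i appears with multiplicity d_i, i.e. rho_reg = (direct sum over all irreducibles V_i) d_i V_i. The irreducible dimensions for Z/4Z x D_11 are 1, 1, 1, 1, 1, 1, 1, 1, 2, 2, 2, 2, 2, 2, 2, 2, 2, 2, 2, 2, 2, 2, 2, 2, 2, 2, 2, 2: 8 irreducibles of dimension 1, each with multiplicity 1; 20 irreducibles of dimension 2, each with multiplicity 2. Total dimension 8*1*1 + 20*2*2 = 88 = |G|.

Details: General theorem: in the regular representation of a finite group G, each irreducible appears with multiplicity equal to its dimension. Check: dim(rho_reg) = sum d_i^2 = 1 + 1 + 1 + 1 + 1 + 1 + 1 + 1 + 4 + 4 + 4 + 4 + 4 + 4 + 4 + 4 + 4 + 4 + 4 + 4 + 4 + 4 + 4 + 4 + 4 + 4 + 4 + 4 = 88 = |G|.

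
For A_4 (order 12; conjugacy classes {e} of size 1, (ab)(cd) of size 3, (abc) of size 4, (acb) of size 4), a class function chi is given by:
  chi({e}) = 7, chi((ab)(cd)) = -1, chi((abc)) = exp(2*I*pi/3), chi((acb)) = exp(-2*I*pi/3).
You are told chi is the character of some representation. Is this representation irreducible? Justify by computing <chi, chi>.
Not irreducible (reducible): <chi, chi> = 5 > 1.

Argument: <chi, chi> = (1/|G|) sum_C |C| * |chi(C)|^2 = (1/12)[1*|7|^2 + 3*|-1|^2 + 4*|exp(2*I*pi/3)|^2 + 4*|exp(-2*I*pi/3)|^2]
  = (1/12)[(49) + (3) + (4) + (4)] = 60/12 = 5.
(Exp terms are combined using exp(i*s)*conj(exp(i*t)) = exp(i*(s-t)), and sums of them are collapsed using the identity that for every m > 1 the m distinct m-th roots of unity sum to 0, e.g. 1 + exp(2*I*pi/3) + exp(-2*I*pi/3) = 0.)
A character is irreducible iff <chi, chi> = 1, so this representation is reducible.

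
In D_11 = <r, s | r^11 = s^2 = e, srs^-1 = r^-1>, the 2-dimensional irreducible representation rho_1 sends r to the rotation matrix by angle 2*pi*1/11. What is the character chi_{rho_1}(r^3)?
chi_{rho_1}(r^3) = 2*cos(2*pi*1*3/11) = -2*cos(5*pi/11)

Derivation: rho_1(r^3) is rotation by angle 2*pi*1*3/11, whose trace is 2*cos(2*pi*1*3/11) = -2*cos(5*pi/11).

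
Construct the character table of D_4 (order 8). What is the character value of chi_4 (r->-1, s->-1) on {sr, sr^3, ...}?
Conjugacy classes: {e} of size 1, {r^2} of size 1, {r^1, r^3} of size 2, {s, sr^2, ...} of size 2, {sr, sr^3, ...} of size 2.
Character table:
  irrep \ class              {e} (size 1)  {r^2} (size 1)  {r^1, r^3} (size 2)  {s, sr^2, ...} (size 2)  {sr, sr^3, ...} (size 2)
  chi_1 (triv)               1             1               1                    1                        1                       
  chi_2 (sign: r->1, s->-1)  1             1               1                    -1                       -1                      
  chi_3 (r->-1, s->1)        1             1               -1                   1                        -1                      
  chi_4 (r->-1, s->-1)       1             1               -1                   -1                       1                       
  chi_5 (2d, j=1)            2             -2              0                    0                        0                       

Spot check: chi_4 (r->-1, s->-1) on {sr, sr^3, ...} = 1.

Derivation: D_4 has order 2*4 = 8 with 5 conjugacy classes, hence 5 irreducibles. Sum of squared dims 1 + 1 + 1 + 1 + 4 = 8 = |G|. Linear characters come from the abelianisation; the 2-dimensional irreps have character r^k -> 2*cos(2*pi*j*k/4), reflections -> 0.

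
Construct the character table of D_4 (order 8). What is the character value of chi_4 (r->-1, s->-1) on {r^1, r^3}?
Conjugacy classes: {e} of size 1, {r^2} of size 1, {r^1, r^3} of size 2, {s, sr^2, ...} of size 2, {sr, sr^3, ...} of size 2.
Character table:
  irrep \ class              {e} (size 1)  {r^2} (size 1)  {r^1, r^3} (size 2)  {s, sr^2, ...} (size 2)  {sr, sr^3, ...} (size 2)
  chi_1 (triv)               1             1               1                    1                        1                       
  chi_2 (sign: r->1, s->-1)  1             1               1                    -1                       -1                      
  chi_3 (r->-1, s->1)        1             1               -1                   1                        -1                      
  chi_4 (r->-1, s->-1)       1             1               -1                   -1                       1                       
  chi_5 (2d, j=1)            2             -2              0                    0                        0                       

Spot check: chi_4 (r->-1, s->-1) on {r^1, r^3} = -1.

Justification: D_4 has order 2*4 = 8 with 5 conjugacy classes, hence 5 irreducibles. Sum of squared dims 1 + 1 + 1 + 1 + 4 = 8 = |G|. Linear characters come from the abelianisation; the 2-dimensional irreps have character r^k -> 2*cos(2*pi*j*k/4), reflections -> 0.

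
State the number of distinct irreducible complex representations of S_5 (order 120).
7

Justification: The number of irreducible complex representations of a finite group equals its number of conjugacy classes. Conjugacy classes in S_5 correspond to cycle types, i.e. partitions of 5; there are p(5) = 7 of them, so S_5 (order 120) has exactly 7 irreducible complex representations.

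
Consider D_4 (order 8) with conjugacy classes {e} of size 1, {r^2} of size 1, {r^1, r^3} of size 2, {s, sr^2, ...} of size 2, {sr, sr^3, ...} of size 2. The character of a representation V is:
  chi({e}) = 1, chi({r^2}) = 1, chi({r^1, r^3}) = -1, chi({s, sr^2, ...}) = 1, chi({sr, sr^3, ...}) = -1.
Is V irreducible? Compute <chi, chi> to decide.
Irreducible: <chi, chi> = 1.

Proof sketch: <chi, chi> = (1/|G|) sum_C |C| * |chi(C)|^2 = (1/8)[1*|1|^2 + 1*|1|^2 + 2*|-1|^2 + 2*|1|^2 + 2*|-1|^2]
  = (1/8)[(1) + (1) + (2) + (2) + (2)] = 8/8 = 1.
A character is irreducible iff <chi, chi> = 1, so this representation is irreducible.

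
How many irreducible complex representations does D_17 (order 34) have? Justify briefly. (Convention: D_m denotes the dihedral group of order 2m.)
10

Reasoning: The number of irreducible complex representations of a finite group equals its number of conjugacy classes. D_17 has 10 conjugacy classes ((n+3)/2 for n odd), so D_17 (order 34) has exactly 10 irreducible complex representations.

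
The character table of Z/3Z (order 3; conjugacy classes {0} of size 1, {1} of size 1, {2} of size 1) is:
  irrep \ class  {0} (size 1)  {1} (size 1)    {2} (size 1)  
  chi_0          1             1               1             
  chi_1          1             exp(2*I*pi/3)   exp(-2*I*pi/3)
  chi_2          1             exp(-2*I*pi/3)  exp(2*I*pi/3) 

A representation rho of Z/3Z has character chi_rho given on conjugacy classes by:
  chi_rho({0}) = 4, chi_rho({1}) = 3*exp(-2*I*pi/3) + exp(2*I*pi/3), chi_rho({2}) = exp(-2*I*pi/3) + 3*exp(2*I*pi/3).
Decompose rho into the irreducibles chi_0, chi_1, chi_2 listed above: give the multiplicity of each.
Multiplicities: chi_0: 0, chi_1: 1, chi_2: 3.

Working: Use <chi_rho, chi> = (1/|G|) sum_C |C| * chi_rho(C) * conj(chi(C)) with |G| = 3 for each irreducible chi in the table:
  <chi_rho, chi_0> = (1/3)[1*(4)*conj(1) + 1*(3*exp(-2*I*pi/3) + exp(2*I*pi/3))*conj(1) + 1*(exp(-2*I*pi/3) + 3*exp(2*I*pi/3))*conj(1)]
      = (1/3)[(4) + (3*exp(-2*I*pi/3) + exp(2*I*pi/3)) + (exp(-2*I*pi/3) + 3*exp(2*I*pi/3))] = 0/3 = 0
  <chi_rho, chi_1> = (1/3)[1*(4)*conj(1) + 1*(3*exp(-2*I*pi/3) + exp(2*I*pi/3))*conj(exp(2*I*pi/3)) + 1*(exp(-2*I*pi/3) + 3*exp(2*I*pi/3))*conj(exp(-2*I*pi/3))]
      = (1/3)[(4) + (1 + 3*exp(2*I*pi/3)) + (1 + 3*exp(-2*I*pi/3))] = 3/3 = 1
  <chi_rho, chi_2> = (1/3)[1*(4)*conj(1) + 1*(3*exp(-2*I*pi/3) + exp(2*I*pi/3))*conj(exp(-2*I*pi/3)) + 1*(exp(-2*I*pi/3) + 3*exp(2*I*pi/3))*conj(exp(2*I*pi/3))]
      = (1/3)[(4) + (3 + exp(-2*I*pi/3)) + (3 + exp(2*I*pi/3))] = 9/3 = 3
(Exp terms are combined using exp(i*s)*conj(exp(i*t)) = exp(i*(s-t)), and sums of them are collapsed using the identity that for every m > 1 the m distinct m-th roots of unity sum to 0, e.g. 1 + exp(2*I*pi/3) + exp(-2*I*pi/3) = 0.)
Dimension check: dim(rho) = sum (mult * dim) = 0*1 + 1*1 + 3*1 = 4 = chi_rho(e) = 4.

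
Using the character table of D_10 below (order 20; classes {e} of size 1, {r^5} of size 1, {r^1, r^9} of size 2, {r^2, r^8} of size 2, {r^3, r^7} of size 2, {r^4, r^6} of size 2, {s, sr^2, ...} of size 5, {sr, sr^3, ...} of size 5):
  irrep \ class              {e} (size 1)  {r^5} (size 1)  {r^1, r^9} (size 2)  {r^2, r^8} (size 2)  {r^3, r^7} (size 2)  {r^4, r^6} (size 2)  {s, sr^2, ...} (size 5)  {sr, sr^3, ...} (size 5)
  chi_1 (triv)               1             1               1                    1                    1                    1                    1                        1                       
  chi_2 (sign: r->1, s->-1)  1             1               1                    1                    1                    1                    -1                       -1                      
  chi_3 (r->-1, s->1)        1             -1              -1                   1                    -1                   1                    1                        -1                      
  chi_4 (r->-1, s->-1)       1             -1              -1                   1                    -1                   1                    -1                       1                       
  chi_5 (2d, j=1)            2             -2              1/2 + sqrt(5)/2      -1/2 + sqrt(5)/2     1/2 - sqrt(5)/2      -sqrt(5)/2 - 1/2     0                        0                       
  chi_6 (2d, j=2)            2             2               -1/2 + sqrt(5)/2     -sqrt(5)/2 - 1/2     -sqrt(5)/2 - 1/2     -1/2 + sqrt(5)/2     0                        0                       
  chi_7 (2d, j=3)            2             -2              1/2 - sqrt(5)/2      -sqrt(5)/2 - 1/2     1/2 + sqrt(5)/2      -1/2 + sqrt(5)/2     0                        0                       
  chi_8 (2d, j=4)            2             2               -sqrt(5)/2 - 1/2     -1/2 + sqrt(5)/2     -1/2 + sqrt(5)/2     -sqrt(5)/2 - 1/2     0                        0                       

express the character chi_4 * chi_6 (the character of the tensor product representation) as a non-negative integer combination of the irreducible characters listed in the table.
chi_4 tensor chi_6 = chi_7 (all other irreducibles have multiplicity 0).

Details: The character of a tensor product is the pointwise product (chi_4 * chi_6)(C) = chi_4(C) * chi_6(C):
  {e}: (1)*(2), {r^5}: (-1)*(2), {r^1, r^9}: (-1)*(-1/2 + sqrt(5)/2), {r^2, r^8}: (1)*(-sqrt(5)/2 - 1/2), {r^3, r^7}: (-1)*(-sqrt(5)/2 - 1/2), {r^4, r^6}: (1)*(-1/2 + sqrt(5)/2), {s, sr^2, ...}: (-1)*(0), {sr, sr^3, ...}: (1)*(0)
so (chi_4 * chi_6) takes values
  {e} -> 2, {r^5} -> -2, {r^1, r^9} -> 1/2 - sqrt(5)/2, {r^2, r^8} -> -sqrt(5)/2 - 1/2, {r^3, r^7} -> 1/2 + sqrt(5)/2, {r^4, r^6} -> -1/2 + sqrt(5)/2, {s, sr^2, ...} -> 0, {sr, sr^3, ...} -> 0.
Now take the inner product of this character with each irreducible chi from the table, <chi_4*chi_6, chi> = (1/20) sum_C |C| (chi_4*chi_6)(C) conj(chi(C)):
  <chi_4*chi_6, chi_1> = (1/20)[1*(2)*conj(1) + 1*(-2)*conj(1) + 2*(1/2 - sqrt(5)/2)*conj(1) + 2*(-sqrt(5)/2 - 1/2)*conj(1) + 2*(1/2 + sqrt(5)/2)*conj(1) + 2*(-1/2 + sqrt(5)/2)*conj(1) + 5*(0)*conj(1) + 5*(0)*conj(1)]
      = (1/20)[(2) + (-2) + (1 - sqrt(5)) + (-sqrt(5) - 1) + (1 + sqrt(5)) + (-1 + sqrt(5)) + (0) + (0)] = 0/20 = 0
  <chi_4*chi_6, chi_2> = (1/20)[1*(2)*conj(1) + 1*(-2)*conj(1) + 2*(1/2 - sqrt(5)/2)*conj(1) + 2*(-sqrt(5)/2 - 1/2)*conj(1) + 2*(1/2 + sqrt(5)/2)*conj(1) + 2*(-1/2 + sqrt(5)/2)*conj(1) + 5*(0)*conj(-1) + 5*(0)*conj(-1)]
      = (1/20)[(2) + (-2) + (1 - sqrt(5)) + (-sqrt(5) - 1) + (1 + sqrt(5)) + (-1 + sqrt(5)) + (0) + (0)] = 0/20 = 0
  <chi_4*chi_6, chi_3> = (1/20)[1*(2)*conj(1) + 1*(-2)*conj(-1) + 2*(1/2 - sqrt(5)/2)*conj(-1) + 2*(-sqrt(5)/2 - 1/2)*conj(1) + 2*(1/2 + sqrt(5)/2)*conj(-1) + 2*(-1/2 + sqrt(5)/2)*conj(1) + 5*(0)*conj(1) + 5*(0)*conj(-1)]
      = (1/20)[(2) + (2) + (-1 + sqrt(5)) + (-sqrt(5) - 1) + (-sqrt(5) - 1) + (-1 + sqrt(5)) + (0) + (0)] = 0/20 = 0
  <chi_4*chi_6, chi_4> = (1/20)[1*(2)*conj(1) + 1*(-2)*conj(-1) + 2*(1/2 - sqrt(5)/2)*conj(-1) + 2*(-sqrt(5)/2 - 1/2)*conj(1) + 2*(1/2 + sqrt(5)/2)*conj(-1) + 2*(-1/2 + sqrt(5)/2)*conj(1) + 5*(0)*conj(-1) + 5*(0)*conj(1)]
      = (1/20)[(2) + (2) + (-1 + sqrt(5)) + (-sqrt(5) - 1) + (-sqrt(5) - 1) + (-1 + sqrt(5)) + (0) + (0)] = 0/20 = 0
  <chi_4*chi_6, chi_5> = (1/20)[1*(2)*conj(2) + 1*(-2)*conj(-2) + 2*(1/2 - sqrt(5)/2)*conj(1/2 + sqrt(5)/2) + 2*(-sqrt(5)/2 - 1/2)*conj(-1/2 + sqrt(5)/2) + 2*(1/2 + sqrt(5)/2)*conj(1/2 - sqrt(5)/2) + 2*(-1/2 + sqrt(5)/2)*conj(-sqrt(5)/2 - 1/2) + 5*(0)*conj(0) + 5*(0)*conj(0)]
      = (1/20)[(4) + (4) + (-2) + (-2) + (-2) + (-2) + (0) + (0)] = 0/20 = 0
  <chi_4*chi_6, chi_6> = (1/20)[1*(2)*conj(2) + 1*(-2)*conj(2) + 2*(1/2 - sqrt(5)/2)*conj(-1/2 + sqrt(5)/2) + 2*(-sqrt(5)/2 - 1/2)*conj(-sqrt(5)/2 - 1/2) + 2*(1/2 + sqrt(5)/2)*conj(-sqrt(5)/2 - 1/2) + 2*(-1/2 + sqrt(5)/2)*conj(-1/2 + sqrt(5)/2) + 5*(0)*conj(0) + 5*(0)*conj(0)]
      = (1/20)[(4) + (-4) + (-3 + sqrt(5)) + (sqrt(5) + 3) + (-3 - sqrt(5)) + (3 - sqrt(5)) + (0) + (0)] = 0/20 = 0
  <chi_4*chi_6, chi_7> = (1/20)[1*(2)*conj(2) + 1*(-2)*conj(-2) + 2*(1/2 - sqrt(5)/2)*conj(1/2 - sqrt(5)/2) + 2*(-sqrt(5)/2 - 1/2)*conj(-sqrt(5)/2 - 1/2) + 2*(1/2 + sqrt(5)/2)*conj(1/2 + sqrt(5)/2) + 2*(-1/2 + sqrt(5)/2)*conj(-1/2 + sqrt(5)/2) + 5*(0)*conj(0) + 5*(0)*conj(0)]
      = (1/20)[(4) + (4) + (3 - sqrt(5)) + (sqrt(5) + 3) + (sqrt(5) + 3) + (3 - sqrt(5)) + (0) + (0)] = 20/20 = 1
  <chi_4*chi_6, chi_8> = (1/20)[1*(2)*conj(2) + 1*(-2)*conj(2) + 2*(1/2 - sqrt(5)/2)*conj(-sqrt(5)/2 - 1/2) + 2*(-sqrt(5)/2 - 1/2)*conj(-1/2 + sqrt(5)/2) + 2*(1/2 + sqrt(5)/2)*conj(-1/2 + sqrt(5)/2) + 2*(-1/2 + sqrt(5)/2)*conj(-sqrt(5)/2 - 1/2) + 5*(0)*conj(0) + 5*(0)*conj(0)]
      = (1/20)[(4) + (-4) + (2) + (-2) + (2) + (-2) + (0) + (0)] = 0/20 = 0
Hence the multiplicities are chi_7: 1. Dimension check: dim(chi_4)*dim(chi_6) = 1*2 = 2 and sum (mult * dim) = 1*2 = 2.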